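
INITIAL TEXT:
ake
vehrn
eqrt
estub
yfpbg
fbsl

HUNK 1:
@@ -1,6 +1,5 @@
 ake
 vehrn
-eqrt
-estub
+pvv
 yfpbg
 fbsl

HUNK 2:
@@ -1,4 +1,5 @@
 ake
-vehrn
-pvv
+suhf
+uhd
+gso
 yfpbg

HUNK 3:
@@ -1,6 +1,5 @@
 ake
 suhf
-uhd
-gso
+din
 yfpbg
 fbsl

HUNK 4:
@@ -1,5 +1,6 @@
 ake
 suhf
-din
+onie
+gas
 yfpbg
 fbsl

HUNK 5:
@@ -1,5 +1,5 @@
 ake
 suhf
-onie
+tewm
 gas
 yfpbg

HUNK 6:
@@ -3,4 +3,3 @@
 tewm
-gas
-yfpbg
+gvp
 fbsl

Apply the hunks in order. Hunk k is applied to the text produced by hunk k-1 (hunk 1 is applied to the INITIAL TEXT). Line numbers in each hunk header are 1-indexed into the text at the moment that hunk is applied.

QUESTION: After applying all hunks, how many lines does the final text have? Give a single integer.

Hunk 1: at line 1 remove [eqrt,estub] add [pvv] -> 5 lines: ake vehrn pvv yfpbg fbsl
Hunk 2: at line 1 remove [vehrn,pvv] add [suhf,uhd,gso] -> 6 lines: ake suhf uhd gso yfpbg fbsl
Hunk 3: at line 1 remove [uhd,gso] add [din] -> 5 lines: ake suhf din yfpbg fbsl
Hunk 4: at line 1 remove [din] add [onie,gas] -> 6 lines: ake suhf onie gas yfpbg fbsl
Hunk 5: at line 1 remove [onie] add [tewm] -> 6 lines: ake suhf tewm gas yfpbg fbsl
Hunk 6: at line 3 remove [gas,yfpbg] add [gvp] -> 5 lines: ake suhf tewm gvp fbsl
Final line count: 5

Answer: 5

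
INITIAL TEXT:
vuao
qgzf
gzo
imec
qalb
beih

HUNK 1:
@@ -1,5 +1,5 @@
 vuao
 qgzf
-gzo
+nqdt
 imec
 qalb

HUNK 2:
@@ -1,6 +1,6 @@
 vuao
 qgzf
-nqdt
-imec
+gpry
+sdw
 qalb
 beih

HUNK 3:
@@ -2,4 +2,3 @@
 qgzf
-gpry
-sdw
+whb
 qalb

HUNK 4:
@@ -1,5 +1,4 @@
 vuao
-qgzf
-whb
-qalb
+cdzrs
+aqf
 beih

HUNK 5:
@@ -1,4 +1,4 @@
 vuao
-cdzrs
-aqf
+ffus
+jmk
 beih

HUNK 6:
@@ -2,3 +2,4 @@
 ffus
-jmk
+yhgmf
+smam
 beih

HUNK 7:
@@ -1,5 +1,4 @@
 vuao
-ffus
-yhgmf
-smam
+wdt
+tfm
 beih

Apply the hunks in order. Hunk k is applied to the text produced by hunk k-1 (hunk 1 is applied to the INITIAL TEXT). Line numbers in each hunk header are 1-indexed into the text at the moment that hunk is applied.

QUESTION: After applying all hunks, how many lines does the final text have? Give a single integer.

Hunk 1: at line 1 remove [gzo] add [nqdt] -> 6 lines: vuao qgzf nqdt imec qalb beih
Hunk 2: at line 1 remove [nqdt,imec] add [gpry,sdw] -> 6 lines: vuao qgzf gpry sdw qalb beih
Hunk 3: at line 2 remove [gpry,sdw] add [whb] -> 5 lines: vuao qgzf whb qalb beih
Hunk 4: at line 1 remove [qgzf,whb,qalb] add [cdzrs,aqf] -> 4 lines: vuao cdzrs aqf beih
Hunk 5: at line 1 remove [cdzrs,aqf] add [ffus,jmk] -> 4 lines: vuao ffus jmk beih
Hunk 6: at line 2 remove [jmk] add [yhgmf,smam] -> 5 lines: vuao ffus yhgmf smam beih
Hunk 7: at line 1 remove [ffus,yhgmf,smam] add [wdt,tfm] -> 4 lines: vuao wdt tfm beih
Final line count: 4

Answer: 4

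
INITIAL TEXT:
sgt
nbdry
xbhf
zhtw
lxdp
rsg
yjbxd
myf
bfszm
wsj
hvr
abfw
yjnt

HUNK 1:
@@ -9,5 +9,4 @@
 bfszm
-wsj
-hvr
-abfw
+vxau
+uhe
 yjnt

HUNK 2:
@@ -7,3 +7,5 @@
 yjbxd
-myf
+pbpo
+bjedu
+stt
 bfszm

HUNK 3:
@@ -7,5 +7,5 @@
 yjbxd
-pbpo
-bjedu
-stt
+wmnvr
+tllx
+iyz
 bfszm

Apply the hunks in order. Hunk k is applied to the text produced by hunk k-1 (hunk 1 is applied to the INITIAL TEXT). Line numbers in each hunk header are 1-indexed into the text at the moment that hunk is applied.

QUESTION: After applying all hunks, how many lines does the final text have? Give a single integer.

Answer: 14

Derivation:
Hunk 1: at line 9 remove [wsj,hvr,abfw] add [vxau,uhe] -> 12 lines: sgt nbdry xbhf zhtw lxdp rsg yjbxd myf bfszm vxau uhe yjnt
Hunk 2: at line 7 remove [myf] add [pbpo,bjedu,stt] -> 14 lines: sgt nbdry xbhf zhtw lxdp rsg yjbxd pbpo bjedu stt bfszm vxau uhe yjnt
Hunk 3: at line 7 remove [pbpo,bjedu,stt] add [wmnvr,tllx,iyz] -> 14 lines: sgt nbdry xbhf zhtw lxdp rsg yjbxd wmnvr tllx iyz bfszm vxau uhe yjnt
Final line count: 14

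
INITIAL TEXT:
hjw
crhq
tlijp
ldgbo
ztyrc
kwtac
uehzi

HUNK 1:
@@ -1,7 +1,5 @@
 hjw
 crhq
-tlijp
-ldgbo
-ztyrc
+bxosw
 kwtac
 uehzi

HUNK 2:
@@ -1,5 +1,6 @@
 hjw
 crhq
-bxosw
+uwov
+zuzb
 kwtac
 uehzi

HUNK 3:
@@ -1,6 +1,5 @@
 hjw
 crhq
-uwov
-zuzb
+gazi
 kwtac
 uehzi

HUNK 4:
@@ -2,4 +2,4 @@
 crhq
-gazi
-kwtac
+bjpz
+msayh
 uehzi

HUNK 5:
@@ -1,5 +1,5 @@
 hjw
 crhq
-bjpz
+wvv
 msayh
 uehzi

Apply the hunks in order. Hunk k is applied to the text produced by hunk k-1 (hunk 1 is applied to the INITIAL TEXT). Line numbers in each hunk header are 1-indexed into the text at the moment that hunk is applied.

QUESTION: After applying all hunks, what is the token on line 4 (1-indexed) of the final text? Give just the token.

Answer: msayh

Derivation:
Hunk 1: at line 1 remove [tlijp,ldgbo,ztyrc] add [bxosw] -> 5 lines: hjw crhq bxosw kwtac uehzi
Hunk 2: at line 1 remove [bxosw] add [uwov,zuzb] -> 6 lines: hjw crhq uwov zuzb kwtac uehzi
Hunk 3: at line 1 remove [uwov,zuzb] add [gazi] -> 5 lines: hjw crhq gazi kwtac uehzi
Hunk 4: at line 2 remove [gazi,kwtac] add [bjpz,msayh] -> 5 lines: hjw crhq bjpz msayh uehzi
Hunk 5: at line 1 remove [bjpz] add [wvv] -> 5 lines: hjw crhq wvv msayh uehzi
Final line 4: msayh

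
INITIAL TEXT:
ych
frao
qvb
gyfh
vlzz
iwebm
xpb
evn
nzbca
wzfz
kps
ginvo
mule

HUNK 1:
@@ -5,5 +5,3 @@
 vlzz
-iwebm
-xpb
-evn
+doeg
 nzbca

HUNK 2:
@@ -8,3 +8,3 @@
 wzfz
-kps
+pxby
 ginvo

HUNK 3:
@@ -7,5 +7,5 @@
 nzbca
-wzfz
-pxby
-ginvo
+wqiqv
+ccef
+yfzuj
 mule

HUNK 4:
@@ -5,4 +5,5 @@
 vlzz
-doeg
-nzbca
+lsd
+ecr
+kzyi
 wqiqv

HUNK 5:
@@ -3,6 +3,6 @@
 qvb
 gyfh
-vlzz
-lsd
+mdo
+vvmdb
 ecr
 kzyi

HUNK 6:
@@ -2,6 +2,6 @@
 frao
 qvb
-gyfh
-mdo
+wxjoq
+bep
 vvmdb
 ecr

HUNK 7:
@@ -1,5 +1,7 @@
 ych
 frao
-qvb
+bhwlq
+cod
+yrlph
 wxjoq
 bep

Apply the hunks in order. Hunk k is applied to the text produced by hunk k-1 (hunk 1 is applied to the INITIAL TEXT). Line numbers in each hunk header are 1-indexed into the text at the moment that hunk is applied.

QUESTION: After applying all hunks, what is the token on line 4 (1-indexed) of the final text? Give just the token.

Hunk 1: at line 5 remove [iwebm,xpb,evn] add [doeg] -> 11 lines: ych frao qvb gyfh vlzz doeg nzbca wzfz kps ginvo mule
Hunk 2: at line 8 remove [kps] add [pxby] -> 11 lines: ych frao qvb gyfh vlzz doeg nzbca wzfz pxby ginvo mule
Hunk 3: at line 7 remove [wzfz,pxby,ginvo] add [wqiqv,ccef,yfzuj] -> 11 lines: ych frao qvb gyfh vlzz doeg nzbca wqiqv ccef yfzuj mule
Hunk 4: at line 5 remove [doeg,nzbca] add [lsd,ecr,kzyi] -> 12 lines: ych frao qvb gyfh vlzz lsd ecr kzyi wqiqv ccef yfzuj mule
Hunk 5: at line 3 remove [vlzz,lsd] add [mdo,vvmdb] -> 12 lines: ych frao qvb gyfh mdo vvmdb ecr kzyi wqiqv ccef yfzuj mule
Hunk 6: at line 2 remove [gyfh,mdo] add [wxjoq,bep] -> 12 lines: ych frao qvb wxjoq bep vvmdb ecr kzyi wqiqv ccef yfzuj mule
Hunk 7: at line 1 remove [qvb] add [bhwlq,cod,yrlph] -> 14 lines: ych frao bhwlq cod yrlph wxjoq bep vvmdb ecr kzyi wqiqv ccef yfzuj mule
Final line 4: cod

Answer: cod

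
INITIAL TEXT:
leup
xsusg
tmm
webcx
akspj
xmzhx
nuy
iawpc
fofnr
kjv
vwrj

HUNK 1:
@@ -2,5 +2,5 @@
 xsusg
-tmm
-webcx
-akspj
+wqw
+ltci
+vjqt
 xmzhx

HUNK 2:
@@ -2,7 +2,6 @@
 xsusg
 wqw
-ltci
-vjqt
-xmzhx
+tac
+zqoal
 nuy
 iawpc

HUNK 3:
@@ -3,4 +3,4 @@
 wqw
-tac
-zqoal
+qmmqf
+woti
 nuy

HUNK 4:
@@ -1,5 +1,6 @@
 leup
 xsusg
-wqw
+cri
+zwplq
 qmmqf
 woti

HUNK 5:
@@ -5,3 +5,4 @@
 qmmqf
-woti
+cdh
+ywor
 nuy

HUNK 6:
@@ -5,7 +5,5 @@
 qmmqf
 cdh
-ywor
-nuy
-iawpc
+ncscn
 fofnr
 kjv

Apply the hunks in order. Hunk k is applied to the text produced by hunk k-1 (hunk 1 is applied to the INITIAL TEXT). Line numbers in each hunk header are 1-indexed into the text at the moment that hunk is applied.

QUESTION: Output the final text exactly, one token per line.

Hunk 1: at line 2 remove [tmm,webcx,akspj] add [wqw,ltci,vjqt] -> 11 lines: leup xsusg wqw ltci vjqt xmzhx nuy iawpc fofnr kjv vwrj
Hunk 2: at line 2 remove [ltci,vjqt,xmzhx] add [tac,zqoal] -> 10 lines: leup xsusg wqw tac zqoal nuy iawpc fofnr kjv vwrj
Hunk 3: at line 3 remove [tac,zqoal] add [qmmqf,woti] -> 10 lines: leup xsusg wqw qmmqf woti nuy iawpc fofnr kjv vwrj
Hunk 4: at line 1 remove [wqw] add [cri,zwplq] -> 11 lines: leup xsusg cri zwplq qmmqf woti nuy iawpc fofnr kjv vwrj
Hunk 5: at line 5 remove [woti] add [cdh,ywor] -> 12 lines: leup xsusg cri zwplq qmmqf cdh ywor nuy iawpc fofnr kjv vwrj
Hunk 6: at line 5 remove [ywor,nuy,iawpc] add [ncscn] -> 10 lines: leup xsusg cri zwplq qmmqf cdh ncscn fofnr kjv vwrj

Answer: leup
xsusg
cri
zwplq
qmmqf
cdh
ncscn
fofnr
kjv
vwrj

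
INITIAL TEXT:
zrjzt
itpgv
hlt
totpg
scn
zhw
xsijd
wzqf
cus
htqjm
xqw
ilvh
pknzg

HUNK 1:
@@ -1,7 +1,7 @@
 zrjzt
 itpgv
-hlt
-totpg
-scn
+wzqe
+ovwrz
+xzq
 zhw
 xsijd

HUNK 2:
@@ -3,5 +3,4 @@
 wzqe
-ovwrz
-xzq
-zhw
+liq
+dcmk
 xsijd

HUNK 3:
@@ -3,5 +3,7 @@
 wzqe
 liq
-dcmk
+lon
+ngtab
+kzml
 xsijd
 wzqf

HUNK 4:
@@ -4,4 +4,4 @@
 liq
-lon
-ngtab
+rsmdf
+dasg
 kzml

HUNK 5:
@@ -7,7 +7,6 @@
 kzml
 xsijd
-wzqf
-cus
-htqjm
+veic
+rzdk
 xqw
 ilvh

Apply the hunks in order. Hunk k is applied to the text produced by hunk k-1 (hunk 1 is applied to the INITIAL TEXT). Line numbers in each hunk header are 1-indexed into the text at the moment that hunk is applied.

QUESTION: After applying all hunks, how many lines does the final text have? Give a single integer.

Answer: 13

Derivation:
Hunk 1: at line 1 remove [hlt,totpg,scn] add [wzqe,ovwrz,xzq] -> 13 lines: zrjzt itpgv wzqe ovwrz xzq zhw xsijd wzqf cus htqjm xqw ilvh pknzg
Hunk 2: at line 3 remove [ovwrz,xzq,zhw] add [liq,dcmk] -> 12 lines: zrjzt itpgv wzqe liq dcmk xsijd wzqf cus htqjm xqw ilvh pknzg
Hunk 3: at line 3 remove [dcmk] add [lon,ngtab,kzml] -> 14 lines: zrjzt itpgv wzqe liq lon ngtab kzml xsijd wzqf cus htqjm xqw ilvh pknzg
Hunk 4: at line 4 remove [lon,ngtab] add [rsmdf,dasg] -> 14 lines: zrjzt itpgv wzqe liq rsmdf dasg kzml xsijd wzqf cus htqjm xqw ilvh pknzg
Hunk 5: at line 7 remove [wzqf,cus,htqjm] add [veic,rzdk] -> 13 lines: zrjzt itpgv wzqe liq rsmdf dasg kzml xsijd veic rzdk xqw ilvh pknzg
Final line count: 13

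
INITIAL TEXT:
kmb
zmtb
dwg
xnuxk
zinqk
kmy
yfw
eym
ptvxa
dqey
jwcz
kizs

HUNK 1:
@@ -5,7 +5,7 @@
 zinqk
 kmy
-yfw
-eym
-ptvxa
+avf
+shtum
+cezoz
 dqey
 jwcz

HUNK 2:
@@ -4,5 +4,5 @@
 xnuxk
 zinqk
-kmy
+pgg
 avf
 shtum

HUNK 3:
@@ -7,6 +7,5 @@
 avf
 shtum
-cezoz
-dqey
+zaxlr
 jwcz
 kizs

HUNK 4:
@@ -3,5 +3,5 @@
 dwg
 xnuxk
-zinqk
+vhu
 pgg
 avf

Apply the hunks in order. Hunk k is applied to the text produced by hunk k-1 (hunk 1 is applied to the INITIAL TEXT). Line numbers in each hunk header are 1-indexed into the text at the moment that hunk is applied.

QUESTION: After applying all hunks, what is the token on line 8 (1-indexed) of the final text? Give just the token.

Hunk 1: at line 5 remove [yfw,eym,ptvxa] add [avf,shtum,cezoz] -> 12 lines: kmb zmtb dwg xnuxk zinqk kmy avf shtum cezoz dqey jwcz kizs
Hunk 2: at line 4 remove [kmy] add [pgg] -> 12 lines: kmb zmtb dwg xnuxk zinqk pgg avf shtum cezoz dqey jwcz kizs
Hunk 3: at line 7 remove [cezoz,dqey] add [zaxlr] -> 11 lines: kmb zmtb dwg xnuxk zinqk pgg avf shtum zaxlr jwcz kizs
Hunk 4: at line 3 remove [zinqk] add [vhu] -> 11 lines: kmb zmtb dwg xnuxk vhu pgg avf shtum zaxlr jwcz kizs
Final line 8: shtum

Answer: shtum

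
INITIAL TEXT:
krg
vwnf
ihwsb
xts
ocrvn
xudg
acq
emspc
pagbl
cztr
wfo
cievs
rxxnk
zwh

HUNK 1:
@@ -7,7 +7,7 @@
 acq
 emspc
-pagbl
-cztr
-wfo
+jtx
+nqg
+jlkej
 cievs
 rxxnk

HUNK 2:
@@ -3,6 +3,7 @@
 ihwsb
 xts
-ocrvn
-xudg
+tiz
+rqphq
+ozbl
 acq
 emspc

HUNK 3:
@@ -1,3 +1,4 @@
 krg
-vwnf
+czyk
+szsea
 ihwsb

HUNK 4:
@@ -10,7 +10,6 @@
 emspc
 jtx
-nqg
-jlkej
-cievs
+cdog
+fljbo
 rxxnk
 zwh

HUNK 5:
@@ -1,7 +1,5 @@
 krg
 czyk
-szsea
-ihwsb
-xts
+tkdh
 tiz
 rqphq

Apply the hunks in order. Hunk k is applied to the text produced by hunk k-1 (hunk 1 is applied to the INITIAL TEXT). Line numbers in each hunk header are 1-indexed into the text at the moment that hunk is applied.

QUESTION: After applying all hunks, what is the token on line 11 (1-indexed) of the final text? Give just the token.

Answer: fljbo

Derivation:
Hunk 1: at line 7 remove [pagbl,cztr,wfo] add [jtx,nqg,jlkej] -> 14 lines: krg vwnf ihwsb xts ocrvn xudg acq emspc jtx nqg jlkej cievs rxxnk zwh
Hunk 2: at line 3 remove [ocrvn,xudg] add [tiz,rqphq,ozbl] -> 15 lines: krg vwnf ihwsb xts tiz rqphq ozbl acq emspc jtx nqg jlkej cievs rxxnk zwh
Hunk 3: at line 1 remove [vwnf] add [czyk,szsea] -> 16 lines: krg czyk szsea ihwsb xts tiz rqphq ozbl acq emspc jtx nqg jlkej cievs rxxnk zwh
Hunk 4: at line 10 remove [nqg,jlkej,cievs] add [cdog,fljbo] -> 15 lines: krg czyk szsea ihwsb xts tiz rqphq ozbl acq emspc jtx cdog fljbo rxxnk zwh
Hunk 5: at line 1 remove [szsea,ihwsb,xts] add [tkdh] -> 13 lines: krg czyk tkdh tiz rqphq ozbl acq emspc jtx cdog fljbo rxxnk zwh
Final line 11: fljbo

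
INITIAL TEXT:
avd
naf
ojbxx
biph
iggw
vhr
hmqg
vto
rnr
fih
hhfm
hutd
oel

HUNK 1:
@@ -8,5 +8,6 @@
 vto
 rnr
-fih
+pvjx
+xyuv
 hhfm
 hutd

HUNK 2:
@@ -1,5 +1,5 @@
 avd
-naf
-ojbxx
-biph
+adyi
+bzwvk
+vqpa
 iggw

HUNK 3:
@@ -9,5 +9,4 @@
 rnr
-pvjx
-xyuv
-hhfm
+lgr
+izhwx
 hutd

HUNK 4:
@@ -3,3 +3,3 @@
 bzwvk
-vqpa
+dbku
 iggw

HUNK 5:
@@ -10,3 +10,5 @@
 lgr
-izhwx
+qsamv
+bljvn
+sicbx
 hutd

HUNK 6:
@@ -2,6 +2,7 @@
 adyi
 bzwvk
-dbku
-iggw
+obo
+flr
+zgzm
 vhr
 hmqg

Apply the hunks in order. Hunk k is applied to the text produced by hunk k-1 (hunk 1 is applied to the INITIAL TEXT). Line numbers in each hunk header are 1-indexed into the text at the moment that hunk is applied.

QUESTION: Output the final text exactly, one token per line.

Answer: avd
adyi
bzwvk
obo
flr
zgzm
vhr
hmqg
vto
rnr
lgr
qsamv
bljvn
sicbx
hutd
oel

Derivation:
Hunk 1: at line 8 remove [fih] add [pvjx,xyuv] -> 14 lines: avd naf ojbxx biph iggw vhr hmqg vto rnr pvjx xyuv hhfm hutd oel
Hunk 2: at line 1 remove [naf,ojbxx,biph] add [adyi,bzwvk,vqpa] -> 14 lines: avd adyi bzwvk vqpa iggw vhr hmqg vto rnr pvjx xyuv hhfm hutd oel
Hunk 3: at line 9 remove [pvjx,xyuv,hhfm] add [lgr,izhwx] -> 13 lines: avd adyi bzwvk vqpa iggw vhr hmqg vto rnr lgr izhwx hutd oel
Hunk 4: at line 3 remove [vqpa] add [dbku] -> 13 lines: avd adyi bzwvk dbku iggw vhr hmqg vto rnr lgr izhwx hutd oel
Hunk 5: at line 10 remove [izhwx] add [qsamv,bljvn,sicbx] -> 15 lines: avd adyi bzwvk dbku iggw vhr hmqg vto rnr lgr qsamv bljvn sicbx hutd oel
Hunk 6: at line 2 remove [dbku,iggw] add [obo,flr,zgzm] -> 16 lines: avd adyi bzwvk obo flr zgzm vhr hmqg vto rnr lgr qsamv bljvn sicbx hutd oel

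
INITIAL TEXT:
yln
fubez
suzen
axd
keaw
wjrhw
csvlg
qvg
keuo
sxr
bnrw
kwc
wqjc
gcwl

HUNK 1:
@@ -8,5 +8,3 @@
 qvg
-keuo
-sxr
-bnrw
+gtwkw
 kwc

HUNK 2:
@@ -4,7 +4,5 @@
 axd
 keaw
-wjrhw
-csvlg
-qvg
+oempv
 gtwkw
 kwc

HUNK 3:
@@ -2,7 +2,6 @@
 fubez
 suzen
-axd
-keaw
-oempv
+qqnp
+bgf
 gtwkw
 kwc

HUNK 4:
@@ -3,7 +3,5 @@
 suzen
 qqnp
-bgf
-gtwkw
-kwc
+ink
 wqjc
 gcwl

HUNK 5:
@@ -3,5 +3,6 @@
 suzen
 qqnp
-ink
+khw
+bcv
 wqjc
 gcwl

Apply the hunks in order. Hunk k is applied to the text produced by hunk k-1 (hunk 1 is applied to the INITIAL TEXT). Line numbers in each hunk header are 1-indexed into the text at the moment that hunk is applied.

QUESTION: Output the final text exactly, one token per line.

Answer: yln
fubez
suzen
qqnp
khw
bcv
wqjc
gcwl

Derivation:
Hunk 1: at line 8 remove [keuo,sxr,bnrw] add [gtwkw] -> 12 lines: yln fubez suzen axd keaw wjrhw csvlg qvg gtwkw kwc wqjc gcwl
Hunk 2: at line 4 remove [wjrhw,csvlg,qvg] add [oempv] -> 10 lines: yln fubez suzen axd keaw oempv gtwkw kwc wqjc gcwl
Hunk 3: at line 2 remove [axd,keaw,oempv] add [qqnp,bgf] -> 9 lines: yln fubez suzen qqnp bgf gtwkw kwc wqjc gcwl
Hunk 4: at line 3 remove [bgf,gtwkw,kwc] add [ink] -> 7 lines: yln fubez suzen qqnp ink wqjc gcwl
Hunk 5: at line 3 remove [ink] add [khw,bcv] -> 8 lines: yln fubez suzen qqnp khw bcv wqjc gcwl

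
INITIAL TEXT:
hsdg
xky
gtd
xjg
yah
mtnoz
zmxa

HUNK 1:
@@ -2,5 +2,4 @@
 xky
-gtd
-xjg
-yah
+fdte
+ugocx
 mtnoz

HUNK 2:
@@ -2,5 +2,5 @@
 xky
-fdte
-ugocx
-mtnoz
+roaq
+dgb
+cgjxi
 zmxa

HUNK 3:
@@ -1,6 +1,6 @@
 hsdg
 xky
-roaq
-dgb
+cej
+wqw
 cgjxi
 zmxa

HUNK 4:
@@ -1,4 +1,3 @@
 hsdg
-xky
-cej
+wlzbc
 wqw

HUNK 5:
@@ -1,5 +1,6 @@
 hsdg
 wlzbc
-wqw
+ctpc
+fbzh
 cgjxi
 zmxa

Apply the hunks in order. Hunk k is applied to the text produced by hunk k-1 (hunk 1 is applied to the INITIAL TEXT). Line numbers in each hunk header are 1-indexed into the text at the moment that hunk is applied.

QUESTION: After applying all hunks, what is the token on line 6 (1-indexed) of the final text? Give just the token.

Answer: zmxa

Derivation:
Hunk 1: at line 2 remove [gtd,xjg,yah] add [fdte,ugocx] -> 6 lines: hsdg xky fdte ugocx mtnoz zmxa
Hunk 2: at line 2 remove [fdte,ugocx,mtnoz] add [roaq,dgb,cgjxi] -> 6 lines: hsdg xky roaq dgb cgjxi zmxa
Hunk 3: at line 1 remove [roaq,dgb] add [cej,wqw] -> 6 lines: hsdg xky cej wqw cgjxi zmxa
Hunk 4: at line 1 remove [xky,cej] add [wlzbc] -> 5 lines: hsdg wlzbc wqw cgjxi zmxa
Hunk 5: at line 1 remove [wqw] add [ctpc,fbzh] -> 6 lines: hsdg wlzbc ctpc fbzh cgjxi zmxa
Final line 6: zmxa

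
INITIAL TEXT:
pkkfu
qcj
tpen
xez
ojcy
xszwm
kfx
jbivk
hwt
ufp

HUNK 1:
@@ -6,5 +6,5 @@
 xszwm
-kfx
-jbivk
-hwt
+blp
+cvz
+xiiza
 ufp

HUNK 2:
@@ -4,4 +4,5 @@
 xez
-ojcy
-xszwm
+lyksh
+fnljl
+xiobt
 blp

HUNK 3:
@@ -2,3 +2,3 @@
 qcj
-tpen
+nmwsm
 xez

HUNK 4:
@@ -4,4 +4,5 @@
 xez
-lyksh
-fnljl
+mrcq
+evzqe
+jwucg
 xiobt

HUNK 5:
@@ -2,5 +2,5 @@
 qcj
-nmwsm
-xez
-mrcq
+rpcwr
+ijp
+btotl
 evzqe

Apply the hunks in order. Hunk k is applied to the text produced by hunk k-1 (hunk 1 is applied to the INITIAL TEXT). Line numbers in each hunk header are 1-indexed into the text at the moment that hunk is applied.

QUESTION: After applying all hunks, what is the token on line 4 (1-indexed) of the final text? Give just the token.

Answer: ijp

Derivation:
Hunk 1: at line 6 remove [kfx,jbivk,hwt] add [blp,cvz,xiiza] -> 10 lines: pkkfu qcj tpen xez ojcy xszwm blp cvz xiiza ufp
Hunk 2: at line 4 remove [ojcy,xszwm] add [lyksh,fnljl,xiobt] -> 11 lines: pkkfu qcj tpen xez lyksh fnljl xiobt blp cvz xiiza ufp
Hunk 3: at line 2 remove [tpen] add [nmwsm] -> 11 lines: pkkfu qcj nmwsm xez lyksh fnljl xiobt blp cvz xiiza ufp
Hunk 4: at line 4 remove [lyksh,fnljl] add [mrcq,evzqe,jwucg] -> 12 lines: pkkfu qcj nmwsm xez mrcq evzqe jwucg xiobt blp cvz xiiza ufp
Hunk 5: at line 2 remove [nmwsm,xez,mrcq] add [rpcwr,ijp,btotl] -> 12 lines: pkkfu qcj rpcwr ijp btotl evzqe jwucg xiobt blp cvz xiiza ufp
Final line 4: ijp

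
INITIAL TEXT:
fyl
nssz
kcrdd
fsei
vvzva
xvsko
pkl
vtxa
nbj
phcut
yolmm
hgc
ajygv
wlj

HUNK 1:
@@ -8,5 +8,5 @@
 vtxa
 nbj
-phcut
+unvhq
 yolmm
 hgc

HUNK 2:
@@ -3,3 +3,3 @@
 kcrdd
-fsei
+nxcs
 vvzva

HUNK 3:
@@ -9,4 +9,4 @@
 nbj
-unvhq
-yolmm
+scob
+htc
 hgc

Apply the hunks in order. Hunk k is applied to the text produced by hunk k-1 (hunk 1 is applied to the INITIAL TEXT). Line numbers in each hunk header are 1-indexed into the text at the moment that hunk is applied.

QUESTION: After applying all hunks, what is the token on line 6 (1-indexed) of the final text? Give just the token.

Hunk 1: at line 8 remove [phcut] add [unvhq] -> 14 lines: fyl nssz kcrdd fsei vvzva xvsko pkl vtxa nbj unvhq yolmm hgc ajygv wlj
Hunk 2: at line 3 remove [fsei] add [nxcs] -> 14 lines: fyl nssz kcrdd nxcs vvzva xvsko pkl vtxa nbj unvhq yolmm hgc ajygv wlj
Hunk 3: at line 9 remove [unvhq,yolmm] add [scob,htc] -> 14 lines: fyl nssz kcrdd nxcs vvzva xvsko pkl vtxa nbj scob htc hgc ajygv wlj
Final line 6: xvsko

Answer: xvsko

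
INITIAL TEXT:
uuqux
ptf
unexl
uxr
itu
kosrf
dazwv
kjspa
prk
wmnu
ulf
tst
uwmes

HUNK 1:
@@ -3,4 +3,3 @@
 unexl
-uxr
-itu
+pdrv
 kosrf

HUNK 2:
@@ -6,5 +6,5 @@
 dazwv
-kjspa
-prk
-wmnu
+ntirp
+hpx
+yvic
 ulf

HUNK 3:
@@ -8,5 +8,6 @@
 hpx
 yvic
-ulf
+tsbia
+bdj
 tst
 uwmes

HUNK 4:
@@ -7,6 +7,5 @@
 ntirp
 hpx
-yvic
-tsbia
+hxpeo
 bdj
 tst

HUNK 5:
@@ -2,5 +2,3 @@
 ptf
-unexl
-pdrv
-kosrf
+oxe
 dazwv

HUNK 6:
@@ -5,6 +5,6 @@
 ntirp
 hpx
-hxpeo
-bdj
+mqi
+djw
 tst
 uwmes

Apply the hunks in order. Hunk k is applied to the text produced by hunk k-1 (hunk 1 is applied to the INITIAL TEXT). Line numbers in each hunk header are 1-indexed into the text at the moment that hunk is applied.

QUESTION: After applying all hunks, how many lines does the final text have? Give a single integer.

Answer: 10

Derivation:
Hunk 1: at line 3 remove [uxr,itu] add [pdrv] -> 12 lines: uuqux ptf unexl pdrv kosrf dazwv kjspa prk wmnu ulf tst uwmes
Hunk 2: at line 6 remove [kjspa,prk,wmnu] add [ntirp,hpx,yvic] -> 12 lines: uuqux ptf unexl pdrv kosrf dazwv ntirp hpx yvic ulf tst uwmes
Hunk 3: at line 8 remove [ulf] add [tsbia,bdj] -> 13 lines: uuqux ptf unexl pdrv kosrf dazwv ntirp hpx yvic tsbia bdj tst uwmes
Hunk 4: at line 7 remove [yvic,tsbia] add [hxpeo] -> 12 lines: uuqux ptf unexl pdrv kosrf dazwv ntirp hpx hxpeo bdj tst uwmes
Hunk 5: at line 2 remove [unexl,pdrv,kosrf] add [oxe] -> 10 lines: uuqux ptf oxe dazwv ntirp hpx hxpeo bdj tst uwmes
Hunk 6: at line 5 remove [hxpeo,bdj] add [mqi,djw] -> 10 lines: uuqux ptf oxe dazwv ntirp hpx mqi djw tst uwmes
Final line count: 10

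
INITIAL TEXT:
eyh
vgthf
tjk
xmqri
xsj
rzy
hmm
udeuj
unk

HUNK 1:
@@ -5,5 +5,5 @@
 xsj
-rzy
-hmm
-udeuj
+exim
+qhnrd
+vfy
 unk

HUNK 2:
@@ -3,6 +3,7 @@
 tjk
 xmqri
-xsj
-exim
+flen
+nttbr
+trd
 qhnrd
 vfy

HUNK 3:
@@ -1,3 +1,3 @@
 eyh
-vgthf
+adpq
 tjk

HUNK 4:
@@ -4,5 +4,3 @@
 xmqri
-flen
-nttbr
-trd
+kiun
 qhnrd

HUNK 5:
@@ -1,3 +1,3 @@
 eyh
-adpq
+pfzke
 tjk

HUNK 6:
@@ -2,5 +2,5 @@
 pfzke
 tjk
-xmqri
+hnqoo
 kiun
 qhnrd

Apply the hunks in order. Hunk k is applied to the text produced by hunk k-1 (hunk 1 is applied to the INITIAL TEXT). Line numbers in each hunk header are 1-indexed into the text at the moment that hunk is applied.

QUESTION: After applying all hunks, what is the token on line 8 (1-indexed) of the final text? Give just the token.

Hunk 1: at line 5 remove [rzy,hmm,udeuj] add [exim,qhnrd,vfy] -> 9 lines: eyh vgthf tjk xmqri xsj exim qhnrd vfy unk
Hunk 2: at line 3 remove [xsj,exim] add [flen,nttbr,trd] -> 10 lines: eyh vgthf tjk xmqri flen nttbr trd qhnrd vfy unk
Hunk 3: at line 1 remove [vgthf] add [adpq] -> 10 lines: eyh adpq tjk xmqri flen nttbr trd qhnrd vfy unk
Hunk 4: at line 4 remove [flen,nttbr,trd] add [kiun] -> 8 lines: eyh adpq tjk xmqri kiun qhnrd vfy unk
Hunk 5: at line 1 remove [adpq] add [pfzke] -> 8 lines: eyh pfzke tjk xmqri kiun qhnrd vfy unk
Hunk 6: at line 2 remove [xmqri] add [hnqoo] -> 8 lines: eyh pfzke tjk hnqoo kiun qhnrd vfy unk
Final line 8: unk

Answer: unk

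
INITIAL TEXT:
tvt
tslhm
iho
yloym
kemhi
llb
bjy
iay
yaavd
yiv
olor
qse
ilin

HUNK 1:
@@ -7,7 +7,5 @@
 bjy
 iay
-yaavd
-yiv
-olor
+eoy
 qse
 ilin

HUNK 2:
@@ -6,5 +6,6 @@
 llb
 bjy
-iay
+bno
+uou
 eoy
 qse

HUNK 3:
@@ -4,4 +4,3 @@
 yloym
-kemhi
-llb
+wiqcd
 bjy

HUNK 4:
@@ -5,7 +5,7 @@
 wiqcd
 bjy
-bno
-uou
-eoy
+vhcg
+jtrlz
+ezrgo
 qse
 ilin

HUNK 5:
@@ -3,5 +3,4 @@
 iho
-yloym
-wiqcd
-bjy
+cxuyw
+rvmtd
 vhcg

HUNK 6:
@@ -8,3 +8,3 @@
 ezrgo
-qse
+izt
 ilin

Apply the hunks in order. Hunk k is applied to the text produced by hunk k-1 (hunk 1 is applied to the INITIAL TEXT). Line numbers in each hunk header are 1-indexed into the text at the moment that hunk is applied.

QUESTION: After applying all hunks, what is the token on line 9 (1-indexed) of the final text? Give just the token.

Answer: izt

Derivation:
Hunk 1: at line 7 remove [yaavd,yiv,olor] add [eoy] -> 11 lines: tvt tslhm iho yloym kemhi llb bjy iay eoy qse ilin
Hunk 2: at line 6 remove [iay] add [bno,uou] -> 12 lines: tvt tslhm iho yloym kemhi llb bjy bno uou eoy qse ilin
Hunk 3: at line 4 remove [kemhi,llb] add [wiqcd] -> 11 lines: tvt tslhm iho yloym wiqcd bjy bno uou eoy qse ilin
Hunk 4: at line 5 remove [bno,uou,eoy] add [vhcg,jtrlz,ezrgo] -> 11 lines: tvt tslhm iho yloym wiqcd bjy vhcg jtrlz ezrgo qse ilin
Hunk 5: at line 3 remove [yloym,wiqcd,bjy] add [cxuyw,rvmtd] -> 10 lines: tvt tslhm iho cxuyw rvmtd vhcg jtrlz ezrgo qse ilin
Hunk 6: at line 8 remove [qse] add [izt] -> 10 lines: tvt tslhm iho cxuyw rvmtd vhcg jtrlz ezrgo izt ilin
Final line 9: izt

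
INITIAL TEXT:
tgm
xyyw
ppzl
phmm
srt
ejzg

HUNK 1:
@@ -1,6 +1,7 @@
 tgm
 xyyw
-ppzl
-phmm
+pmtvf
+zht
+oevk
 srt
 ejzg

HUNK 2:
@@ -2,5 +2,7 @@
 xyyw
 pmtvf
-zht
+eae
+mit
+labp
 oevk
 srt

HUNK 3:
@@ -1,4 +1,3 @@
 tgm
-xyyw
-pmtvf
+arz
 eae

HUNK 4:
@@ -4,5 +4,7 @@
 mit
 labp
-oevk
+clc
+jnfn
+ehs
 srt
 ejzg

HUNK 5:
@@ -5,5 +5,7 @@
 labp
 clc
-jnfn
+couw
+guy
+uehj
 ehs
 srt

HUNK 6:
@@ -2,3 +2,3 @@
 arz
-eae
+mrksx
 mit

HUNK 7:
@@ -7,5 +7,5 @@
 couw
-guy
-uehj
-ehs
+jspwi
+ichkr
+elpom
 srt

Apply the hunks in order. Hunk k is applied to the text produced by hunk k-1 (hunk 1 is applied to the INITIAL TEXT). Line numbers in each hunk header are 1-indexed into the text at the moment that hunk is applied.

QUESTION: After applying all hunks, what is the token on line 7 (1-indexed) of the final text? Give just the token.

Hunk 1: at line 1 remove [ppzl,phmm] add [pmtvf,zht,oevk] -> 7 lines: tgm xyyw pmtvf zht oevk srt ejzg
Hunk 2: at line 2 remove [zht] add [eae,mit,labp] -> 9 lines: tgm xyyw pmtvf eae mit labp oevk srt ejzg
Hunk 3: at line 1 remove [xyyw,pmtvf] add [arz] -> 8 lines: tgm arz eae mit labp oevk srt ejzg
Hunk 4: at line 4 remove [oevk] add [clc,jnfn,ehs] -> 10 lines: tgm arz eae mit labp clc jnfn ehs srt ejzg
Hunk 5: at line 5 remove [jnfn] add [couw,guy,uehj] -> 12 lines: tgm arz eae mit labp clc couw guy uehj ehs srt ejzg
Hunk 6: at line 2 remove [eae] add [mrksx] -> 12 lines: tgm arz mrksx mit labp clc couw guy uehj ehs srt ejzg
Hunk 7: at line 7 remove [guy,uehj,ehs] add [jspwi,ichkr,elpom] -> 12 lines: tgm arz mrksx mit labp clc couw jspwi ichkr elpom srt ejzg
Final line 7: couw

Answer: couw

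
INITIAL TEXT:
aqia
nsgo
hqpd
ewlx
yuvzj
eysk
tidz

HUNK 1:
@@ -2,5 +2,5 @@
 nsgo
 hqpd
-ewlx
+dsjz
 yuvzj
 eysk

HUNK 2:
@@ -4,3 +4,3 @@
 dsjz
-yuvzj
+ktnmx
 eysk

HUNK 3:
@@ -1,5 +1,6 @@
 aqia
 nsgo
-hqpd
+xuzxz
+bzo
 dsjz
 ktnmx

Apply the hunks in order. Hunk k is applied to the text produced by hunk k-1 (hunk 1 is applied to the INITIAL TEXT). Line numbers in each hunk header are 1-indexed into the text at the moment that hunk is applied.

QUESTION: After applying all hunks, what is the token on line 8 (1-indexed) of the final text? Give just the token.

Answer: tidz

Derivation:
Hunk 1: at line 2 remove [ewlx] add [dsjz] -> 7 lines: aqia nsgo hqpd dsjz yuvzj eysk tidz
Hunk 2: at line 4 remove [yuvzj] add [ktnmx] -> 7 lines: aqia nsgo hqpd dsjz ktnmx eysk tidz
Hunk 3: at line 1 remove [hqpd] add [xuzxz,bzo] -> 8 lines: aqia nsgo xuzxz bzo dsjz ktnmx eysk tidz
Final line 8: tidz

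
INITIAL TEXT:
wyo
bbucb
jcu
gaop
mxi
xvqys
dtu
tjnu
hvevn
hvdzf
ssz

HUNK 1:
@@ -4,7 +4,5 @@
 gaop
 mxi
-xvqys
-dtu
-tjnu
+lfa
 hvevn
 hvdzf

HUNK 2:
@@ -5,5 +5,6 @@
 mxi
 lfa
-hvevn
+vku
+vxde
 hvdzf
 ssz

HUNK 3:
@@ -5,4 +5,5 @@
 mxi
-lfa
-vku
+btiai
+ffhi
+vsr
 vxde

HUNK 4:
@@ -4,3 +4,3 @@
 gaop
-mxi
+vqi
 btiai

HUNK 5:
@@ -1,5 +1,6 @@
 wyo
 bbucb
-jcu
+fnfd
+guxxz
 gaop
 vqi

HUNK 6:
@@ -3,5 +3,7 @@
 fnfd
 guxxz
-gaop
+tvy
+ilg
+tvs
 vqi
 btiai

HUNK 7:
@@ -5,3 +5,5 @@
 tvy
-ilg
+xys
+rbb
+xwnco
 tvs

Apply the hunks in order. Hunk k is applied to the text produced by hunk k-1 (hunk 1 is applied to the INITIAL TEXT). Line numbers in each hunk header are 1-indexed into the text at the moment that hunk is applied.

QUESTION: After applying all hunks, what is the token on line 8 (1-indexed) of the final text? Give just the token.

Hunk 1: at line 4 remove [xvqys,dtu,tjnu] add [lfa] -> 9 lines: wyo bbucb jcu gaop mxi lfa hvevn hvdzf ssz
Hunk 2: at line 5 remove [hvevn] add [vku,vxde] -> 10 lines: wyo bbucb jcu gaop mxi lfa vku vxde hvdzf ssz
Hunk 3: at line 5 remove [lfa,vku] add [btiai,ffhi,vsr] -> 11 lines: wyo bbucb jcu gaop mxi btiai ffhi vsr vxde hvdzf ssz
Hunk 4: at line 4 remove [mxi] add [vqi] -> 11 lines: wyo bbucb jcu gaop vqi btiai ffhi vsr vxde hvdzf ssz
Hunk 5: at line 1 remove [jcu] add [fnfd,guxxz] -> 12 lines: wyo bbucb fnfd guxxz gaop vqi btiai ffhi vsr vxde hvdzf ssz
Hunk 6: at line 3 remove [gaop] add [tvy,ilg,tvs] -> 14 lines: wyo bbucb fnfd guxxz tvy ilg tvs vqi btiai ffhi vsr vxde hvdzf ssz
Hunk 7: at line 5 remove [ilg] add [xys,rbb,xwnco] -> 16 lines: wyo bbucb fnfd guxxz tvy xys rbb xwnco tvs vqi btiai ffhi vsr vxde hvdzf ssz
Final line 8: xwnco

Answer: xwnco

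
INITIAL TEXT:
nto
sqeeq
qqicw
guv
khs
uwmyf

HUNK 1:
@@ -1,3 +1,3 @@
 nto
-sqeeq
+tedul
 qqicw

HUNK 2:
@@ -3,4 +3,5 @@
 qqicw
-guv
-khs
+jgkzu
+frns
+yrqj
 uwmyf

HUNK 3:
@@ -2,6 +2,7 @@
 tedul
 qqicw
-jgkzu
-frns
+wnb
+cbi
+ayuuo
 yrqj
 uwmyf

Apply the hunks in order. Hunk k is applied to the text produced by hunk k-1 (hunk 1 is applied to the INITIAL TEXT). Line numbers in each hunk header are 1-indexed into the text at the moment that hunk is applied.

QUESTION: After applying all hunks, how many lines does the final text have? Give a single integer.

Hunk 1: at line 1 remove [sqeeq] add [tedul] -> 6 lines: nto tedul qqicw guv khs uwmyf
Hunk 2: at line 3 remove [guv,khs] add [jgkzu,frns,yrqj] -> 7 lines: nto tedul qqicw jgkzu frns yrqj uwmyf
Hunk 3: at line 2 remove [jgkzu,frns] add [wnb,cbi,ayuuo] -> 8 lines: nto tedul qqicw wnb cbi ayuuo yrqj uwmyf
Final line count: 8

Answer: 8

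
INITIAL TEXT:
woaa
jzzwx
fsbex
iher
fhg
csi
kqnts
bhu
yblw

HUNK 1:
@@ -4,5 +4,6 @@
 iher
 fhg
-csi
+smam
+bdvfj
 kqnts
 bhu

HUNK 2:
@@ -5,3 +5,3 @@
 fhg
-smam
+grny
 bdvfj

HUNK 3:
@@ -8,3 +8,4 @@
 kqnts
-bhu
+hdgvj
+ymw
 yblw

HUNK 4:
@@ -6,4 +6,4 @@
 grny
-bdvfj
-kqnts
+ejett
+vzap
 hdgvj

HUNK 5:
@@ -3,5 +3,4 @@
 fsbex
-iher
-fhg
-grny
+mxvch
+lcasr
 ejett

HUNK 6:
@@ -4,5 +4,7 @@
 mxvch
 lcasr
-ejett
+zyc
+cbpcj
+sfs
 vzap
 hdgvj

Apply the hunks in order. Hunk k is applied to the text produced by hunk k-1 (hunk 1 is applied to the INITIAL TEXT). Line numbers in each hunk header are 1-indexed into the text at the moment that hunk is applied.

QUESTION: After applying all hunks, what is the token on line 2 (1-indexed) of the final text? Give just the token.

Hunk 1: at line 4 remove [csi] add [smam,bdvfj] -> 10 lines: woaa jzzwx fsbex iher fhg smam bdvfj kqnts bhu yblw
Hunk 2: at line 5 remove [smam] add [grny] -> 10 lines: woaa jzzwx fsbex iher fhg grny bdvfj kqnts bhu yblw
Hunk 3: at line 8 remove [bhu] add [hdgvj,ymw] -> 11 lines: woaa jzzwx fsbex iher fhg grny bdvfj kqnts hdgvj ymw yblw
Hunk 4: at line 6 remove [bdvfj,kqnts] add [ejett,vzap] -> 11 lines: woaa jzzwx fsbex iher fhg grny ejett vzap hdgvj ymw yblw
Hunk 5: at line 3 remove [iher,fhg,grny] add [mxvch,lcasr] -> 10 lines: woaa jzzwx fsbex mxvch lcasr ejett vzap hdgvj ymw yblw
Hunk 6: at line 4 remove [ejett] add [zyc,cbpcj,sfs] -> 12 lines: woaa jzzwx fsbex mxvch lcasr zyc cbpcj sfs vzap hdgvj ymw yblw
Final line 2: jzzwx

Answer: jzzwx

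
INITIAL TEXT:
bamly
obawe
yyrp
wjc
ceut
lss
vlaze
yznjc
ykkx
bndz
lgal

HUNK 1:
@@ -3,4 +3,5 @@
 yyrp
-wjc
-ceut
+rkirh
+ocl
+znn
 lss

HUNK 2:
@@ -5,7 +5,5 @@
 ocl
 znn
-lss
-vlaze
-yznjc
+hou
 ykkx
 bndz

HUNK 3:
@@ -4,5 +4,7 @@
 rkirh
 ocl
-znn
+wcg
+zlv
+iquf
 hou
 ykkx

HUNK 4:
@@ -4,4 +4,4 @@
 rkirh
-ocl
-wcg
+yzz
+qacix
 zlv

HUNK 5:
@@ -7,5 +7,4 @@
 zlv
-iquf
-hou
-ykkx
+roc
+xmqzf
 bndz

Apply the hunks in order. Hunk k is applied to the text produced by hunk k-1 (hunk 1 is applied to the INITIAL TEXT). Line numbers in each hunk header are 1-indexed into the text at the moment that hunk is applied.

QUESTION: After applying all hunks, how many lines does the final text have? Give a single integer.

Hunk 1: at line 3 remove [wjc,ceut] add [rkirh,ocl,znn] -> 12 lines: bamly obawe yyrp rkirh ocl znn lss vlaze yznjc ykkx bndz lgal
Hunk 2: at line 5 remove [lss,vlaze,yznjc] add [hou] -> 10 lines: bamly obawe yyrp rkirh ocl znn hou ykkx bndz lgal
Hunk 3: at line 4 remove [znn] add [wcg,zlv,iquf] -> 12 lines: bamly obawe yyrp rkirh ocl wcg zlv iquf hou ykkx bndz lgal
Hunk 4: at line 4 remove [ocl,wcg] add [yzz,qacix] -> 12 lines: bamly obawe yyrp rkirh yzz qacix zlv iquf hou ykkx bndz lgal
Hunk 5: at line 7 remove [iquf,hou,ykkx] add [roc,xmqzf] -> 11 lines: bamly obawe yyrp rkirh yzz qacix zlv roc xmqzf bndz lgal
Final line count: 11

Answer: 11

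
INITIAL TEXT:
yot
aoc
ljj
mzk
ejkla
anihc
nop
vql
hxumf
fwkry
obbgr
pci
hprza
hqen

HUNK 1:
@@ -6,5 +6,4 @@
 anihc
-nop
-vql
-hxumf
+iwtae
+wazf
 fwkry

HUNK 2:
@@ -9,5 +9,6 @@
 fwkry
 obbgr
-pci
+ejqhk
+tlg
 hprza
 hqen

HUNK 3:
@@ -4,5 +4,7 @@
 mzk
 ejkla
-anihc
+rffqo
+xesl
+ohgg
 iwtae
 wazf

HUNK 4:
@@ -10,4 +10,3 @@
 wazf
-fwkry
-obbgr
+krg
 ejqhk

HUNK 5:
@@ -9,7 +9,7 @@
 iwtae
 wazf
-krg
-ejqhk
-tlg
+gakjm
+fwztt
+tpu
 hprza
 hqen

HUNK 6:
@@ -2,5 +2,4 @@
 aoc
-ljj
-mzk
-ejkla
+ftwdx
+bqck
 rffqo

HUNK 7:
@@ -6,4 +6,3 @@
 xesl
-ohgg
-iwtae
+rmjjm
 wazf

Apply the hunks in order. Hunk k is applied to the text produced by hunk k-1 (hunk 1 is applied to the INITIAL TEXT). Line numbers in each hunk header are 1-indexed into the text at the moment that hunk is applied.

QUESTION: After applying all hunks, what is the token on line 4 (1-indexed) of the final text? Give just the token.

Answer: bqck

Derivation:
Hunk 1: at line 6 remove [nop,vql,hxumf] add [iwtae,wazf] -> 13 lines: yot aoc ljj mzk ejkla anihc iwtae wazf fwkry obbgr pci hprza hqen
Hunk 2: at line 9 remove [pci] add [ejqhk,tlg] -> 14 lines: yot aoc ljj mzk ejkla anihc iwtae wazf fwkry obbgr ejqhk tlg hprza hqen
Hunk 3: at line 4 remove [anihc] add [rffqo,xesl,ohgg] -> 16 lines: yot aoc ljj mzk ejkla rffqo xesl ohgg iwtae wazf fwkry obbgr ejqhk tlg hprza hqen
Hunk 4: at line 10 remove [fwkry,obbgr] add [krg] -> 15 lines: yot aoc ljj mzk ejkla rffqo xesl ohgg iwtae wazf krg ejqhk tlg hprza hqen
Hunk 5: at line 9 remove [krg,ejqhk,tlg] add [gakjm,fwztt,tpu] -> 15 lines: yot aoc ljj mzk ejkla rffqo xesl ohgg iwtae wazf gakjm fwztt tpu hprza hqen
Hunk 6: at line 2 remove [ljj,mzk,ejkla] add [ftwdx,bqck] -> 14 lines: yot aoc ftwdx bqck rffqo xesl ohgg iwtae wazf gakjm fwztt tpu hprza hqen
Hunk 7: at line 6 remove [ohgg,iwtae] add [rmjjm] -> 13 lines: yot aoc ftwdx bqck rffqo xesl rmjjm wazf gakjm fwztt tpu hprza hqen
Final line 4: bqck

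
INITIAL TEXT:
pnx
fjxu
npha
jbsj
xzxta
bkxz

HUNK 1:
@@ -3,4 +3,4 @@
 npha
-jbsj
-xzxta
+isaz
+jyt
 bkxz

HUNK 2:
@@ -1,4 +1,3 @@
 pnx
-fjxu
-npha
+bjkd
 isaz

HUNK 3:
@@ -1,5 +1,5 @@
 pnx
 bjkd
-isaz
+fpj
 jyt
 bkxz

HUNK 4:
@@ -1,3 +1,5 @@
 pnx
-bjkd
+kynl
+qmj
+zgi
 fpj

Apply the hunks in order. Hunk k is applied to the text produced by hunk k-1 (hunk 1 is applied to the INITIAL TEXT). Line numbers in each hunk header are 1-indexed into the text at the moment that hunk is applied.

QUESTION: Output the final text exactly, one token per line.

Hunk 1: at line 3 remove [jbsj,xzxta] add [isaz,jyt] -> 6 lines: pnx fjxu npha isaz jyt bkxz
Hunk 2: at line 1 remove [fjxu,npha] add [bjkd] -> 5 lines: pnx bjkd isaz jyt bkxz
Hunk 3: at line 1 remove [isaz] add [fpj] -> 5 lines: pnx bjkd fpj jyt bkxz
Hunk 4: at line 1 remove [bjkd] add [kynl,qmj,zgi] -> 7 lines: pnx kynl qmj zgi fpj jyt bkxz

Answer: pnx
kynl
qmj
zgi
fpj
jyt
bkxz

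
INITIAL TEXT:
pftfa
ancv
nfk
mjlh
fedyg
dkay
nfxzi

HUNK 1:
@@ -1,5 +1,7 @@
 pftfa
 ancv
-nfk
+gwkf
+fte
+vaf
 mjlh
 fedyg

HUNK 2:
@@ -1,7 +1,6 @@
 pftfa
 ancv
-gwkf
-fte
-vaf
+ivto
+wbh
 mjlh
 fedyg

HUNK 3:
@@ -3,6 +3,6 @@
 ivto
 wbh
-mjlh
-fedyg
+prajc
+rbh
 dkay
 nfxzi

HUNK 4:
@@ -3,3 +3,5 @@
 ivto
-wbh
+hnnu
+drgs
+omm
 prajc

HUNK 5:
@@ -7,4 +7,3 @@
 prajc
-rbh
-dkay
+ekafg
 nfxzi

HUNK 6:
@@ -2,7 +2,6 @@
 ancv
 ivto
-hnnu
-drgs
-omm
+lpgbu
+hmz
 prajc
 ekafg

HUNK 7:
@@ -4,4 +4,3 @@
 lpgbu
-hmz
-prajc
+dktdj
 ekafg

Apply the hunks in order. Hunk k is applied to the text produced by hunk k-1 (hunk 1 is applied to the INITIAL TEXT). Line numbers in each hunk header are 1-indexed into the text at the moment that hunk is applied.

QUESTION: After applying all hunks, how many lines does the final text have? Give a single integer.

Hunk 1: at line 1 remove [nfk] add [gwkf,fte,vaf] -> 9 lines: pftfa ancv gwkf fte vaf mjlh fedyg dkay nfxzi
Hunk 2: at line 1 remove [gwkf,fte,vaf] add [ivto,wbh] -> 8 lines: pftfa ancv ivto wbh mjlh fedyg dkay nfxzi
Hunk 3: at line 3 remove [mjlh,fedyg] add [prajc,rbh] -> 8 lines: pftfa ancv ivto wbh prajc rbh dkay nfxzi
Hunk 4: at line 3 remove [wbh] add [hnnu,drgs,omm] -> 10 lines: pftfa ancv ivto hnnu drgs omm prajc rbh dkay nfxzi
Hunk 5: at line 7 remove [rbh,dkay] add [ekafg] -> 9 lines: pftfa ancv ivto hnnu drgs omm prajc ekafg nfxzi
Hunk 6: at line 2 remove [hnnu,drgs,omm] add [lpgbu,hmz] -> 8 lines: pftfa ancv ivto lpgbu hmz prajc ekafg nfxzi
Hunk 7: at line 4 remove [hmz,prajc] add [dktdj] -> 7 lines: pftfa ancv ivto lpgbu dktdj ekafg nfxzi
Final line count: 7

Answer: 7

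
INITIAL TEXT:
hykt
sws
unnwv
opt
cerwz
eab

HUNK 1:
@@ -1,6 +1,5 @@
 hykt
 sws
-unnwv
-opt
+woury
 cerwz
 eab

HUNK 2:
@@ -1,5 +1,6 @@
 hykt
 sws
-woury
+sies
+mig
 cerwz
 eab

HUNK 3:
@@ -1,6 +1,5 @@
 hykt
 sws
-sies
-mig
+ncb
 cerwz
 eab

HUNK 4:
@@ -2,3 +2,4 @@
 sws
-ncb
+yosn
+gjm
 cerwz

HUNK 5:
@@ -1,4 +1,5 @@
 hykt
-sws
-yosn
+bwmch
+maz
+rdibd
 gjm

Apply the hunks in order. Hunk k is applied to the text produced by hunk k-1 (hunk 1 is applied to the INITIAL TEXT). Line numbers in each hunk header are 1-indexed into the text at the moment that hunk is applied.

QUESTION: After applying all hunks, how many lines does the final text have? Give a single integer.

Answer: 7

Derivation:
Hunk 1: at line 1 remove [unnwv,opt] add [woury] -> 5 lines: hykt sws woury cerwz eab
Hunk 2: at line 1 remove [woury] add [sies,mig] -> 6 lines: hykt sws sies mig cerwz eab
Hunk 3: at line 1 remove [sies,mig] add [ncb] -> 5 lines: hykt sws ncb cerwz eab
Hunk 4: at line 2 remove [ncb] add [yosn,gjm] -> 6 lines: hykt sws yosn gjm cerwz eab
Hunk 5: at line 1 remove [sws,yosn] add [bwmch,maz,rdibd] -> 7 lines: hykt bwmch maz rdibd gjm cerwz eab
Final line count: 7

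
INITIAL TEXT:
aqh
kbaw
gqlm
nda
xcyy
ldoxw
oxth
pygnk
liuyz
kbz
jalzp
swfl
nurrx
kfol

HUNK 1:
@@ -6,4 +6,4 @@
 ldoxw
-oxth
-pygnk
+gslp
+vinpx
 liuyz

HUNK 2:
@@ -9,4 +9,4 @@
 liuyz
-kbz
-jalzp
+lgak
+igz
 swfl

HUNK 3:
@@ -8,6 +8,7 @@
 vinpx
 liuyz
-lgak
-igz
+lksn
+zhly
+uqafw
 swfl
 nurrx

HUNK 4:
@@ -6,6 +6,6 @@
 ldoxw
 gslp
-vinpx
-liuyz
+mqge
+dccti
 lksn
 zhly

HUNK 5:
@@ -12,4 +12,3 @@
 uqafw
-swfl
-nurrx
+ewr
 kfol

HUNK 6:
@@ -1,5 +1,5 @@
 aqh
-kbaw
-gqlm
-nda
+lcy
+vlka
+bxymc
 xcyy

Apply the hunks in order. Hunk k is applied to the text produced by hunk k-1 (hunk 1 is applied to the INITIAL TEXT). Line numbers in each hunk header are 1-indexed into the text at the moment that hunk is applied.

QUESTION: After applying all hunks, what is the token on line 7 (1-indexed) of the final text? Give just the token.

Hunk 1: at line 6 remove [oxth,pygnk] add [gslp,vinpx] -> 14 lines: aqh kbaw gqlm nda xcyy ldoxw gslp vinpx liuyz kbz jalzp swfl nurrx kfol
Hunk 2: at line 9 remove [kbz,jalzp] add [lgak,igz] -> 14 lines: aqh kbaw gqlm nda xcyy ldoxw gslp vinpx liuyz lgak igz swfl nurrx kfol
Hunk 3: at line 8 remove [lgak,igz] add [lksn,zhly,uqafw] -> 15 lines: aqh kbaw gqlm nda xcyy ldoxw gslp vinpx liuyz lksn zhly uqafw swfl nurrx kfol
Hunk 4: at line 6 remove [vinpx,liuyz] add [mqge,dccti] -> 15 lines: aqh kbaw gqlm nda xcyy ldoxw gslp mqge dccti lksn zhly uqafw swfl nurrx kfol
Hunk 5: at line 12 remove [swfl,nurrx] add [ewr] -> 14 lines: aqh kbaw gqlm nda xcyy ldoxw gslp mqge dccti lksn zhly uqafw ewr kfol
Hunk 6: at line 1 remove [kbaw,gqlm,nda] add [lcy,vlka,bxymc] -> 14 lines: aqh lcy vlka bxymc xcyy ldoxw gslp mqge dccti lksn zhly uqafw ewr kfol
Final line 7: gslp

Answer: gslp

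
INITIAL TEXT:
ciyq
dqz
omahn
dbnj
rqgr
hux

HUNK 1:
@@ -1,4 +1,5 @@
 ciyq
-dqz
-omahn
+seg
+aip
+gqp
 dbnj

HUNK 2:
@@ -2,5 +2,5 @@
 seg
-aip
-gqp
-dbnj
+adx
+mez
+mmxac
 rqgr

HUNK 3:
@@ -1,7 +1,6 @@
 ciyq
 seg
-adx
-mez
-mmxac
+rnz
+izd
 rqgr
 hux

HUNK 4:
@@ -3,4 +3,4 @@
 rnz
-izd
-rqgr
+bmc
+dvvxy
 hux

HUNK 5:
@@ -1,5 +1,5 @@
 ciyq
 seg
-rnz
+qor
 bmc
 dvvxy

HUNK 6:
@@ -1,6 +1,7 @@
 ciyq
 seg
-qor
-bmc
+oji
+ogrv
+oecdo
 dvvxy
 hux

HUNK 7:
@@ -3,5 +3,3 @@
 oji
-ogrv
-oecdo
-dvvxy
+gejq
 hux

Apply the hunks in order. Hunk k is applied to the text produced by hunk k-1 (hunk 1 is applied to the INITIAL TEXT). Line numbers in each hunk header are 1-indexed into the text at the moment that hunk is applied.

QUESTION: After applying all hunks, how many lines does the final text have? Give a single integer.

Answer: 5

Derivation:
Hunk 1: at line 1 remove [dqz,omahn] add [seg,aip,gqp] -> 7 lines: ciyq seg aip gqp dbnj rqgr hux
Hunk 2: at line 2 remove [aip,gqp,dbnj] add [adx,mez,mmxac] -> 7 lines: ciyq seg adx mez mmxac rqgr hux
Hunk 3: at line 1 remove [adx,mez,mmxac] add [rnz,izd] -> 6 lines: ciyq seg rnz izd rqgr hux
Hunk 4: at line 3 remove [izd,rqgr] add [bmc,dvvxy] -> 6 lines: ciyq seg rnz bmc dvvxy hux
Hunk 5: at line 1 remove [rnz] add [qor] -> 6 lines: ciyq seg qor bmc dvvxy hux
Hunk 6: at line 1 remove [qor,bmc] add [oji,ogrv,oecdo] -> 7 lines: ciyq seg oji ogrv oecdo dvvxy hux
Hunk 7: at line 3 remove [ogrv,oecdo,dvvxy] add [gejq] -> 5 lines: ciyq seg oji gejq hux
Final line count: 5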